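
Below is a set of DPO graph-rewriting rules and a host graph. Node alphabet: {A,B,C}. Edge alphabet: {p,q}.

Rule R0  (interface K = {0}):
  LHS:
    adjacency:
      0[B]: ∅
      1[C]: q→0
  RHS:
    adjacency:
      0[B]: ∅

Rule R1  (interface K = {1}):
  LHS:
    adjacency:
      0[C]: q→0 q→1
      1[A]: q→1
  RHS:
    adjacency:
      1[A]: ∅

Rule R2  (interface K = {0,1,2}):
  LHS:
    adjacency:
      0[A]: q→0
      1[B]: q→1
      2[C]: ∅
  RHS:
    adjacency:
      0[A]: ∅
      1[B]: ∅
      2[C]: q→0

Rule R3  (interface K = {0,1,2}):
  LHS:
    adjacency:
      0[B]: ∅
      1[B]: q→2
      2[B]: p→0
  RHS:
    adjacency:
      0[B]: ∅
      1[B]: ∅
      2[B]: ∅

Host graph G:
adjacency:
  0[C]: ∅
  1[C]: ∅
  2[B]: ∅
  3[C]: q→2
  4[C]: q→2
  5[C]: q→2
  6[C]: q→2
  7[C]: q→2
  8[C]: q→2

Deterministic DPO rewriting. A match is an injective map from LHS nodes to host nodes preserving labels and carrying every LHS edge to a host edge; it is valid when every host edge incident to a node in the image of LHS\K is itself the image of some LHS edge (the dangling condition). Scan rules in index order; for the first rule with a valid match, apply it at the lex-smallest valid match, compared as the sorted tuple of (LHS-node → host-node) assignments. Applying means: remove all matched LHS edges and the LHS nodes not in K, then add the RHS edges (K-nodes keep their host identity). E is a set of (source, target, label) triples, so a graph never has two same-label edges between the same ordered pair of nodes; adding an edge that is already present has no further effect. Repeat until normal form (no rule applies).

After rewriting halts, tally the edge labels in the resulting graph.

start.  V:9 E:6  edges: 3-q->2 4-q->2 5-q->2 6-q->2 7-q->2 8-q->2
1. fire R0 via {0↦2, 1↦3}  →  V:8 E:5  edges: 4-q->2 5-q->2 6-q->2 7-q->2 8-q->2
2. fire R0 via {0↦2, 1↦4}  →  V:7 E:4  edges: 5-q->2 6-q->2 7-q->2 8-q->2
3. fire R0 via {0↦2, 1↦5}  →  V:6 E:3  edges: 6-q->2 7-q->2 8-q->2
4. fire R0 via {0↦2, 1↦6}  →  V:5 E:2  edges: 7-q->2 8-q->2
5. fire R0 via {0↦2, 1↦7}  →  V:4 E:1  edges: 8-q->2
6. fire R0 via {0↦2, 1↦8}  →  V:3 E:0  edges: ∅
final graph: no rule applies after step 6
NF edges: []

Answer: (no edges)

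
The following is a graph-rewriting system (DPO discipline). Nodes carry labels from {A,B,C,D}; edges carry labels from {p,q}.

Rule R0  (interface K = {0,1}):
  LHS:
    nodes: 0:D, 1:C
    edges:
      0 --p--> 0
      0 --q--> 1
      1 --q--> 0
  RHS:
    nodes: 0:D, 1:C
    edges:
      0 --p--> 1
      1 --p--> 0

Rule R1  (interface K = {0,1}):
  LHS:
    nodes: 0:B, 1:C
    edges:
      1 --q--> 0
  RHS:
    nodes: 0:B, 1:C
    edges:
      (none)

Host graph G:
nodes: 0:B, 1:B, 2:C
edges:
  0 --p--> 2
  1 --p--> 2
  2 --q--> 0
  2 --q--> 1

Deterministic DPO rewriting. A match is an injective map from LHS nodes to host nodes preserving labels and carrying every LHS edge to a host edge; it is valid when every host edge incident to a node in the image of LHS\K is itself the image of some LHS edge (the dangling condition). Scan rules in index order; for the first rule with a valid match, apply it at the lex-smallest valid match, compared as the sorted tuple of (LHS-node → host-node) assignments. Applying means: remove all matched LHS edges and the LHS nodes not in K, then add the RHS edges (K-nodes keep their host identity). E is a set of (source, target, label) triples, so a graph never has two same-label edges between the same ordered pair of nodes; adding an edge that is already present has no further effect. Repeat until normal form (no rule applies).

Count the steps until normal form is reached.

start.  V:3 E:4  edges: 0-p->2 1-p->2 2-q->0 2-q->1
1. fire R1 via {0↦0, 1↦2}  →  V:3 E:3  edges: 0-p->2 1-p->2 2-q->1
2. fire R1 via {0↦1, 1↦2}  →  V:3 E:2  edges: 0-p->2 1-p->2
normal form: no rule applies after step 2

Answer: 2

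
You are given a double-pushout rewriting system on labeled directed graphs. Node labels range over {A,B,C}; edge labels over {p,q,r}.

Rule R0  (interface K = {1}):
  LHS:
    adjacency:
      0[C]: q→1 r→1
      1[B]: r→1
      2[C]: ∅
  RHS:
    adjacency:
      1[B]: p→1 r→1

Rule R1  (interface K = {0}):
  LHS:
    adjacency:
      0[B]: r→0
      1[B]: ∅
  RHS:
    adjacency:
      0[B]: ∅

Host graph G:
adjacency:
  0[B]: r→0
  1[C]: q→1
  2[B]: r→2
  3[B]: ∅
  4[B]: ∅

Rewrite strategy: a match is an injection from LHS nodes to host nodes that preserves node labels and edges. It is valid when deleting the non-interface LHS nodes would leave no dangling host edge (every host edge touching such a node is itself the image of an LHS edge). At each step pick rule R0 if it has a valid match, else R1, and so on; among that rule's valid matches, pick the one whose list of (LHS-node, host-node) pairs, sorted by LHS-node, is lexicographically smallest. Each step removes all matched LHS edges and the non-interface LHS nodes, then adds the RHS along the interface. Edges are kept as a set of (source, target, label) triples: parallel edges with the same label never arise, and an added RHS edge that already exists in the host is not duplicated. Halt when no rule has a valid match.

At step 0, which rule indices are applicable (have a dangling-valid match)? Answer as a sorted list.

Answer: [R1]

Steps:
R0: no valid match — LHS pattern not found
R1: 4 valid matches — {0↦0, 1↦3}, {0↦0, 1↦4}, {0↦2, 1↦3} (+1 more)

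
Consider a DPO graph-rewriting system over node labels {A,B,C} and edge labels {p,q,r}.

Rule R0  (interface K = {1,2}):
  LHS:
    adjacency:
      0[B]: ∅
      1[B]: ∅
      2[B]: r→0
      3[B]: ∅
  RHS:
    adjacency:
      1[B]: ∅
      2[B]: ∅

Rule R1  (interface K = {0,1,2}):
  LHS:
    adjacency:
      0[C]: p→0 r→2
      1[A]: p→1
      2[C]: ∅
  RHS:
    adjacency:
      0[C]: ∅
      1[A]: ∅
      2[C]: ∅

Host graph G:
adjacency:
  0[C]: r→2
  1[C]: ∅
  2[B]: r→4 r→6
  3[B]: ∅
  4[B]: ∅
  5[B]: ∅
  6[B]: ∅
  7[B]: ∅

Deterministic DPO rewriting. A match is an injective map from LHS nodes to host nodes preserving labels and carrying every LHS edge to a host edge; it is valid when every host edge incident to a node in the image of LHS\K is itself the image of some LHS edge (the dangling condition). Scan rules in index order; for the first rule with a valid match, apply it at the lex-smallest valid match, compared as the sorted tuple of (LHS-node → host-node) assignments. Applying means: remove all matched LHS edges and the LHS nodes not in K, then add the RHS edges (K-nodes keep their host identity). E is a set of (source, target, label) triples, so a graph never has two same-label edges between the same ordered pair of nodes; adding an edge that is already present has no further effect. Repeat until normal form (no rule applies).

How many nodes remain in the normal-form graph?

[0] host  ⇒  8 nodes, 3 edges  {0-r->2 2-r->4 2-r->6}
[1] R0 @ {0↦4, 1↦3, 2↦2, 3↦5}  ⇒  6 nodes, 2 edges  {0-r->2 2-r->6}
[2] R0 @ {0↦6, 1↦3, 2↦2, 3↦7}  ⇒  4 nodes, 1 edges  {0-r->2}
halt: no rule applies after step 2
NF nodes: {0:C, 1:C, 2:B, 3:B}

Answer: 4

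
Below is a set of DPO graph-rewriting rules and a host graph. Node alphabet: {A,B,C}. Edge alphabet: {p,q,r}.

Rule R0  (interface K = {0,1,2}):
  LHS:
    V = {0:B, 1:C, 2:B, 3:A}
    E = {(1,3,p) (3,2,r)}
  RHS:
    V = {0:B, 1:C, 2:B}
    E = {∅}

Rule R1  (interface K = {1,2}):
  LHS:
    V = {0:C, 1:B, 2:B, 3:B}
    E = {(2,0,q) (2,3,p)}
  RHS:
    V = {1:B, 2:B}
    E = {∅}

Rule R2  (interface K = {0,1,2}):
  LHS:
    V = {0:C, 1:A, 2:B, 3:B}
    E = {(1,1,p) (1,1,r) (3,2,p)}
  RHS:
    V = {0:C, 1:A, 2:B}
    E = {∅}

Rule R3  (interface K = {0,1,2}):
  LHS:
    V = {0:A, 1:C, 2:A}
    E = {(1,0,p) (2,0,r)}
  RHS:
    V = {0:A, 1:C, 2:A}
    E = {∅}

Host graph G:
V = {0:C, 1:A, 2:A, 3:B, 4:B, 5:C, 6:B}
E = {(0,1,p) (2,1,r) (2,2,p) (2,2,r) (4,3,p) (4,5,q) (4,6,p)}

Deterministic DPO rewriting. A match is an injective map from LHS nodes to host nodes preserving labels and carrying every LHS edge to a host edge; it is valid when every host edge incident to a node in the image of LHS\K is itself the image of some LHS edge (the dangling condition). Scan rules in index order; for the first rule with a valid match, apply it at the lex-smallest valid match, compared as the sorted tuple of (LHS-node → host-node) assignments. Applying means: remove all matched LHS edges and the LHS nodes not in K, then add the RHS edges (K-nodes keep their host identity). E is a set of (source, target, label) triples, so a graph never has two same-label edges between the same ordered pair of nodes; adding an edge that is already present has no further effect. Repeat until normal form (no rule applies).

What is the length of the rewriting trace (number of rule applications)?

Answer: 3

Steps:
[0] host  ⇒  7 nodes, 7 edges  {0-p->1 2-r->1 2-p->2 2-r->2 4-p->3 4-q->5 4-p->6}
[1] R1 @ {0↦5, 1↦3, 2↦4, 3↦6}  ⇒  5 nodes, 5 edges  {0-p->1 2-r->1 2-p->2 2-r->2 4-p->3}
[2] R2 @ {0↦0, 1↦2, 2↦3, 3↦4}  ⇒  4 nodes, 2 edges  {0-p->1 2-r->1}
[3] R3 @ {0↦1, 1↦0, 2↦2}  ⇒  4 nodes, 0 edges  {∅}
normal form: no rule applies after step 3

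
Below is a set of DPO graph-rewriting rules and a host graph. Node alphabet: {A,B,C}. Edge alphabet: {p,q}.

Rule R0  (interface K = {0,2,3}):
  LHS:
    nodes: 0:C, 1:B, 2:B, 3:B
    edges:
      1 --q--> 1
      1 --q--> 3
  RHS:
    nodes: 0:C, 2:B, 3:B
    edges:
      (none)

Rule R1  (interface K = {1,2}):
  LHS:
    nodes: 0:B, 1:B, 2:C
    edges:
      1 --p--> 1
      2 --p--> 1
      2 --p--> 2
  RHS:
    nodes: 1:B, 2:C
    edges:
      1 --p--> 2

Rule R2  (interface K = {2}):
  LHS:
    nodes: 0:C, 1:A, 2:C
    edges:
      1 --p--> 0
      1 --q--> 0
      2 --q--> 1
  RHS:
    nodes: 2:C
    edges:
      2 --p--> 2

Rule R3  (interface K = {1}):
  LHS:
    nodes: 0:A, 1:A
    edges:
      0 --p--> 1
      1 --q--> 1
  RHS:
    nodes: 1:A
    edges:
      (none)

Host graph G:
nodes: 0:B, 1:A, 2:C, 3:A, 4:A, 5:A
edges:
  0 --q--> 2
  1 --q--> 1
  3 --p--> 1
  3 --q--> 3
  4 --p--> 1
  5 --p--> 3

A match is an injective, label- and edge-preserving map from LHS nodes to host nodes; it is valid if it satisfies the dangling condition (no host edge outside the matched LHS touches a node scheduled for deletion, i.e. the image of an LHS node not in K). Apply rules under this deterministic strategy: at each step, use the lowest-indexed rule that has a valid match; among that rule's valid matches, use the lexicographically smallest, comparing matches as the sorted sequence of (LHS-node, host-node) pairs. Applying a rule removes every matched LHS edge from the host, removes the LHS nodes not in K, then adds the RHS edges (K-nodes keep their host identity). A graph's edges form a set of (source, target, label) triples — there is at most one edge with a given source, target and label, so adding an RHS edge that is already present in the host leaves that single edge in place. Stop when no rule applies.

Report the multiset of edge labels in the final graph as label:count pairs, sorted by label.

Answer: p:1 q:1

Derivation:
[0] host  ⇒  6 nodes, 6 edges  {0-q->2 1-q->1 3-p->1 3-q->3 4-p->1 5-p->3}
[1] R3 @ {0↦4, 1↦1}  ⇒  5 nodes, 4 edges  {0-q->2 3-p->1 3-q->3 5-p->3}
[2] R3 @ {0↦5, 1↦3}  ⇒  4 nodes, 2 edges  {0-q->2 3-p->1}
halt: no rule applies after step 2
NF edges: [(0, 2, 'q'), (3, 1, 'p')]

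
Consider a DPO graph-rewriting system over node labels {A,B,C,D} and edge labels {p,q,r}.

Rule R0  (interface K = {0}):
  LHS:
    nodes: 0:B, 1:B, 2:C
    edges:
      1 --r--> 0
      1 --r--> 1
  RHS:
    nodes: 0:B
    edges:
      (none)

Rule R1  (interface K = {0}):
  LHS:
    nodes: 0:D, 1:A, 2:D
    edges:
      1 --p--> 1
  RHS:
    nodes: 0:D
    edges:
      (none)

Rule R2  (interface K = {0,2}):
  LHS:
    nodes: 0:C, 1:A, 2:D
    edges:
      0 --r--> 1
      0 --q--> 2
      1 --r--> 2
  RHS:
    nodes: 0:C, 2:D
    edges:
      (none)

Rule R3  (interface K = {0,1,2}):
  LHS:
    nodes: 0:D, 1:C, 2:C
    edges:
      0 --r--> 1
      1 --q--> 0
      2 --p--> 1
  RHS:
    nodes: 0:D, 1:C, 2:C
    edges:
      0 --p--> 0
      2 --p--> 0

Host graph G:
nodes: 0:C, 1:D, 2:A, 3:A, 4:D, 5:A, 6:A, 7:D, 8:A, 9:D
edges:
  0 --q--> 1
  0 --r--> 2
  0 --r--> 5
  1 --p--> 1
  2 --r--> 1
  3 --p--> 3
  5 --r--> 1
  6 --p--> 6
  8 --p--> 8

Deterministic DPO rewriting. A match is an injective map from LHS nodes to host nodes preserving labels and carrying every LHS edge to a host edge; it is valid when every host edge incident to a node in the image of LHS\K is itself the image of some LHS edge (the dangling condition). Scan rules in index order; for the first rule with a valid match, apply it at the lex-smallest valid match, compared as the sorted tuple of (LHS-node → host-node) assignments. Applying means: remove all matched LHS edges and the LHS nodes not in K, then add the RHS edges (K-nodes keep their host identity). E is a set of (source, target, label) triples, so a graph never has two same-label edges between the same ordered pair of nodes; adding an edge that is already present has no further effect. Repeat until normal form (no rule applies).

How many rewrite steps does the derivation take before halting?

Answer: 4

Rewrite trace:
[0] host  ⇒  10 nodes, 9 edges  {0-q->1 0-r->2 0-r->5 1-p->1 2-r->1 3-p->3 5-r->1 6-p->6 8-p->8}
[1] R1 @ {0↦1, 1↦3, 2↦4}  ⇒  8 nodes, 8 edges  {0-q->1 0-r->2 0-r->5 1-p->1 2-r->1 5-r->1 6-p->6 8-p->8}
[2] R1 @ {0↦1, 1↦6, 2↦7}  ⇒  6 nodes, 7 edges  {0-q->1 0-r->2 0-r->5 1-p->1 2-r->1 5-r->1 8-p->8}
[3] R1 @ {0↦1, 1↦8, 2↦9}  ⇒  4 nodes, 6 edges  {0-q->1 0-r->2 0-r->5 1-p->1 2-r->1 5-r->1}
[4] R2 @ {0↦0, 1↦2, 2↦1}  ⇒  3 nodes, 3 edges  {0-r->5 1-p->1 5-r->1}
normal form: no rule applies after step 4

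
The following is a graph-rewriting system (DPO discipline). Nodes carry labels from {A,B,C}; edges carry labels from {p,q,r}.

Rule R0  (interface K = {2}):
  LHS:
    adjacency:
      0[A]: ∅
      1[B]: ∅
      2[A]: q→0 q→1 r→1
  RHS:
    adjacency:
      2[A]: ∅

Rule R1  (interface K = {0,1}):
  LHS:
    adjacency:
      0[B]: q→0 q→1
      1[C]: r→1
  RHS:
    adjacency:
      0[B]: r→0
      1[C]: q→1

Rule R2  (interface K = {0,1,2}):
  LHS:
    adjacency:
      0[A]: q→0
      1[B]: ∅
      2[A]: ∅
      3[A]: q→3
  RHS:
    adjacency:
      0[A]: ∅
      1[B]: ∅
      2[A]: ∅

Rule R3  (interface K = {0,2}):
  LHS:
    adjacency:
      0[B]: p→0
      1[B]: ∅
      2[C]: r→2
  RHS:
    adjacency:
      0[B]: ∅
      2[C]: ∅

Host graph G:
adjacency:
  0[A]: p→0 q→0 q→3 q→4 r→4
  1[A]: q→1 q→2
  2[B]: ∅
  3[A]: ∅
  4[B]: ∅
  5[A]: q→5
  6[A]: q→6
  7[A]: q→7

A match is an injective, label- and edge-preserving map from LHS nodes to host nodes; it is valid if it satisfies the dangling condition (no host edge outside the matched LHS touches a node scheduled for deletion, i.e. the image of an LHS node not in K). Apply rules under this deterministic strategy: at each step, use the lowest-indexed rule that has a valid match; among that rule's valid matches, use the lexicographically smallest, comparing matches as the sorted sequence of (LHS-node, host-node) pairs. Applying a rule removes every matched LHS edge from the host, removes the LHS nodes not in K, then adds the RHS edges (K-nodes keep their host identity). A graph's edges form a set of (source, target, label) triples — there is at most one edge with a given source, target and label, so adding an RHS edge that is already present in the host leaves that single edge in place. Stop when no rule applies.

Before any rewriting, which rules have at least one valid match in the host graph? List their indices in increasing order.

R0: 1 valid match — {0↦3, 1↦4, 2↦0}
R1: no valid match — LHS pattern not found
R2: 96 valid matches — {0↦0, 1↦2, 2↦1, 3↦5}, {0↦0, 1↦2, 2↦1, 3↦6}, {0↦0, 1↦2, 2↦1, 3↦7} (+93 more)
R3: no valid match — LHS pattern not found

Answer: [R0,R2]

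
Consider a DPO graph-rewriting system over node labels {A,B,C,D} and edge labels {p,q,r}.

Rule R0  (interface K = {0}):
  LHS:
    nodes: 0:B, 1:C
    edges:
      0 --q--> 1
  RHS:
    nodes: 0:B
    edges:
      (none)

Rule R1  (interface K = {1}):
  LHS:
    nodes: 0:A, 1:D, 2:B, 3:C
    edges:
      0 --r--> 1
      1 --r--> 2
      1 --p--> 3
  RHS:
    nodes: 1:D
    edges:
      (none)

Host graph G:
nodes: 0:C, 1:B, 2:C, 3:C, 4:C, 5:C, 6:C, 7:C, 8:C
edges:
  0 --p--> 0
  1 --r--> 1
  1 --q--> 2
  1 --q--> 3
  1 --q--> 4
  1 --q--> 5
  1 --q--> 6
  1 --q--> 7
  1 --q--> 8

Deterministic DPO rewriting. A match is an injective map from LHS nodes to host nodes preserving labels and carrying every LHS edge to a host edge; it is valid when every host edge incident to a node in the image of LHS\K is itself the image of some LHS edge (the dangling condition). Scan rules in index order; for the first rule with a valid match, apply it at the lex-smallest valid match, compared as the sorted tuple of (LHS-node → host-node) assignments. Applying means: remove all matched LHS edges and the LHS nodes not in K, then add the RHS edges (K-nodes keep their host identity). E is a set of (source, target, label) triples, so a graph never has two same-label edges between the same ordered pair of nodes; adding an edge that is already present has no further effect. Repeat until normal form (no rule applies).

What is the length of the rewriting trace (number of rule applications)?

[0] host  ⇒  9 nodes, 9 edges  {0-p->0 1-r->1 1-q->2 1-q->3 1-q->4 1-q->5 1-q->6 1-q->7 1-q->8}
[1] R0 @ {0↦1, 1↦2}  ⇒  8 nodes, 8 edges  {0-p->0 1-r->1 1-q->3 1-q->4 1-q->5 1-q->6 1-q->7 1-q->8}
[2] R0 @ {0↦1, 1↦3}  ⇒  7 nodes, 7 edges  {0-p->0 1-r->1 1-q->4 1-q->5 1-q->6 1-q->7 1-q->8}
[3] R0 @ {0↦1, 1↦4}  ⇒  6 nodes, 6 edges  {0-p->0 1-r->1 1-q->5 1-q->6 1-q->7 1-q->8}
[4] R0 @ {0↦1, 1↦5}  ⇒  5 nodes, 5 edges  {0-p->0 1-r->1 1-q->6 1-q->7 1-q->8}
[5] R0 @ {0↦1, 1↦6}  ⇒  4 nodes, 4 edges  {0-p->0 1-r->1 1-q->7 1-q->8}
[6] R0 @ {0↦1, 1↦7}  ⇒  3 nodes, 3 edges  {0-p->0 1-r->1 1-q->8}
[7] R0 @ {0↦1, 1↦8}  ⇒  2 nodes, 2 edges  {0-p->0 1-r->1}
final graph: no rule applies after step 7

Answer: 7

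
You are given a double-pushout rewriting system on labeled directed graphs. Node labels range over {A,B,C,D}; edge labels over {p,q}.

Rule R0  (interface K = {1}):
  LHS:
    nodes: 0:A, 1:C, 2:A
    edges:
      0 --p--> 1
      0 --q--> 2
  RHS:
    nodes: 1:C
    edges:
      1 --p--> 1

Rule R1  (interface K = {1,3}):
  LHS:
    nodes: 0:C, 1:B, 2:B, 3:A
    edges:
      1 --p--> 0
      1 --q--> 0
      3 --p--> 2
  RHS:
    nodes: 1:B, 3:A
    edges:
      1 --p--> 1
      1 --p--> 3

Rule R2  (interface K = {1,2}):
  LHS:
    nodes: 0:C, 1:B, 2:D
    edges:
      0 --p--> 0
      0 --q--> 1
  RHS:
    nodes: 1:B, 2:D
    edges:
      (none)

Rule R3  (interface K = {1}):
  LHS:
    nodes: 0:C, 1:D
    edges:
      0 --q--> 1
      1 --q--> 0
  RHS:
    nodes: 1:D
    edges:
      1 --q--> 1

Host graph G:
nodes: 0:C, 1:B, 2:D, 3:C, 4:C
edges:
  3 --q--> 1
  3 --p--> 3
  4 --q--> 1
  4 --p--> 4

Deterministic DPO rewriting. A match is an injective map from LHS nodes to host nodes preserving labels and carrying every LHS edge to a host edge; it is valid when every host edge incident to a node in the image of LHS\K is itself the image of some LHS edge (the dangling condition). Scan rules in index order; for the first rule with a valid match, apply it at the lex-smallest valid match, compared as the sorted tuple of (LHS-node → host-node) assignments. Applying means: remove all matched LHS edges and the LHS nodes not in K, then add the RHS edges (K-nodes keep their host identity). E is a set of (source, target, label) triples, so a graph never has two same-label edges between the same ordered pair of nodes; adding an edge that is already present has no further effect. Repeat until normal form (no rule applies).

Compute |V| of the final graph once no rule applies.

Answer: 3

Steps:
start.  V:5 E:4  edges: 3-q->1 3-p->3 4-q->1 4-p->4
1. fire R2 via {0↦3, 1↦1, 2↦2}  →  V:4 E:2  edges: 4-q->1 4-p->4
2. fire R2 via {0↦4, 1↦1, 2↦2}  →  V:3 E:0  edges: ∅
halt: no rule applies after step 2
NF nodes: {0:C, 1:B, 2:D}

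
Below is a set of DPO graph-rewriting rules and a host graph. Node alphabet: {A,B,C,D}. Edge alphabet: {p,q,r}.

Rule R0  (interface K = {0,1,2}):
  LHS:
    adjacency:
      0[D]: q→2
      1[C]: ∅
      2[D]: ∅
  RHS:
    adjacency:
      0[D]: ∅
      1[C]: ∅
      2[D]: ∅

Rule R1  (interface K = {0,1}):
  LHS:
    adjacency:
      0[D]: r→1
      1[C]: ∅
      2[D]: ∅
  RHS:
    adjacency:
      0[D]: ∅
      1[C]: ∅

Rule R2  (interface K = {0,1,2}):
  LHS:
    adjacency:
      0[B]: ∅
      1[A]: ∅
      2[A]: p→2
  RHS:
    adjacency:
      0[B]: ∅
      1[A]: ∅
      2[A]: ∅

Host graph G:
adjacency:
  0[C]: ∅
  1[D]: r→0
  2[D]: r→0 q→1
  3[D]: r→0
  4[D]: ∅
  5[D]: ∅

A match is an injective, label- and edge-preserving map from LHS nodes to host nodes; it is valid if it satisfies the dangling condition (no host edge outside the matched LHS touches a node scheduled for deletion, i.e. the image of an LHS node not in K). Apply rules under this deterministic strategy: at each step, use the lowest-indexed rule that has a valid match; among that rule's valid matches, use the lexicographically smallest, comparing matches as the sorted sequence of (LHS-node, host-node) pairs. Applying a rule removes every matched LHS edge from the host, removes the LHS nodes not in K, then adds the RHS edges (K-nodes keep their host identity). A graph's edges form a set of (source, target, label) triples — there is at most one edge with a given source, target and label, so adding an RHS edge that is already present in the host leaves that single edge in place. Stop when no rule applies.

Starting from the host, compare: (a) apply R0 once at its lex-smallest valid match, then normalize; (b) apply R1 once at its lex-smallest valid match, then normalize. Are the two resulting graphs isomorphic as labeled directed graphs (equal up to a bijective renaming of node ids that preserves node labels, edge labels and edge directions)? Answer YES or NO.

Answer: YES

Derivation:
branch R0-first: apply at {0↦2, 1↦0, 2↦1} → |E|=3, then 3 more step(s) → NF |V|=3 |E|=0 V={0:C, 3:D, 5:D} E=∅
branch R1-first: apply at {0↦1, 1↦0, 2↦4} → |E|=3, then 3 more step(s) → NF |V|=3 |E|=0 V={0:C, 3:D, 5:D} E=∅
graphs isomorphic (equal up to label-preserving node renaming)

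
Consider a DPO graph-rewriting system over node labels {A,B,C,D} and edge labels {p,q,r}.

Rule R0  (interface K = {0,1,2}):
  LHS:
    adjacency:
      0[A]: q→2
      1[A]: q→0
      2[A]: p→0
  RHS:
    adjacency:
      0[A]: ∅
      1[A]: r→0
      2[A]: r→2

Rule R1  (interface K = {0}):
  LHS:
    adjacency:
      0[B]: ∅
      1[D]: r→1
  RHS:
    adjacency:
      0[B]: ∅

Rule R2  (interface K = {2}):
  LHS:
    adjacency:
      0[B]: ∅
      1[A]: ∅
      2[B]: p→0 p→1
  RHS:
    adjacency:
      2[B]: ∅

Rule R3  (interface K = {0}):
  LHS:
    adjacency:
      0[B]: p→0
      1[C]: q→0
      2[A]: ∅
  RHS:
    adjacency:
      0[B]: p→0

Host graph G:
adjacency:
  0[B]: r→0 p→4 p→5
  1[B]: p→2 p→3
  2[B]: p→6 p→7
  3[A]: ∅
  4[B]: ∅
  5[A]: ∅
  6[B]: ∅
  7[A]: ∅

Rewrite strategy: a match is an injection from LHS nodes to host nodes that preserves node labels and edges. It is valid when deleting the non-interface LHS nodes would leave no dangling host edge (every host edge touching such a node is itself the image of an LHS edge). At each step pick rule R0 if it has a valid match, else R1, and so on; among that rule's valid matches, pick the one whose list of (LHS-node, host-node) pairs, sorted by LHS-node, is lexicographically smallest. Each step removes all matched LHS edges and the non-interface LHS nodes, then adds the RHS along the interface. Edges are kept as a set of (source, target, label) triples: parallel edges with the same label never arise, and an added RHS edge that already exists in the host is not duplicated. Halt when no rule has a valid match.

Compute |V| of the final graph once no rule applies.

Answer: 2

Rewrite trace:
[0] host  ⇒  8 nodes, 7 edges  {0-r->0 0-p->4 0-p->5 1-p->2 1-p->3 2-p->6 2-p->7}
[1] R2 @ {0↦4, 1↦5, 2↦0}  ⇒  6 nodes, 5 edges  {0-r->0 1-p->2 1-p->3 2-p->6 2-p->7}
[2] R2 @ {0↦6, 1↦7, 2↦2}  ⇒  4 nodes, 3 edges  {0-r->0 1-p->2 1-p->3}
[3] R2 @ {0↦2, 1↦3, 2↦1}  ⇒  2 nodes, 1 edges  {0-r->0}
final graph: no rule applies after step 3
NF nodes: {0:B, 1:B}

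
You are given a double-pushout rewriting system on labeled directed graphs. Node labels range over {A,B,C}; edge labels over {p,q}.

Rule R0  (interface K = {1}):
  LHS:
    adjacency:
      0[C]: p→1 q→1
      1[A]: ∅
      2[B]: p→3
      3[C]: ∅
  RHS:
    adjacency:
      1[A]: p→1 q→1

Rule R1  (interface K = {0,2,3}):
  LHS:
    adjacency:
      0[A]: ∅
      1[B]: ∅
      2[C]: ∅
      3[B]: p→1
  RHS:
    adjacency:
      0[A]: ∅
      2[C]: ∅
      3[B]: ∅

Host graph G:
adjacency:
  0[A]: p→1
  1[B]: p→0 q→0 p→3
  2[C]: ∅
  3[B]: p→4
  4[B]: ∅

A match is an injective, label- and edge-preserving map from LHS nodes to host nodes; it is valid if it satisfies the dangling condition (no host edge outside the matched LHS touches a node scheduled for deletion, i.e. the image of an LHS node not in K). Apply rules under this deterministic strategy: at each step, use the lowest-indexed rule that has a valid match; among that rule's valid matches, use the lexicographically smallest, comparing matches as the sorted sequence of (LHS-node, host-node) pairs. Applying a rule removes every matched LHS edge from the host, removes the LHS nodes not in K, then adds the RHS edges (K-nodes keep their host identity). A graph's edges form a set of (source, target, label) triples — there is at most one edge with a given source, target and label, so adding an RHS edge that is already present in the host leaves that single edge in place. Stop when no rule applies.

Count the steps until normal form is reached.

Answer: 2

Rewrite trace:
initial: |V|=5 |E|=5  E = 0-p->1 1-p->0 1-q->0 1-p->3 3-p->4
step 1: apply R1 at {0↦0, 1↦4, 2↦2, 3↦3}  → |V|=4 |E|=4  E = 0-p->1 1-p->0 1-q->0 1-p->3
step 2: apply R1 at {0↦0, 1↦3, 2↦2, 3↦1}  → |V|=3 |E|=3  E = 0-p->1 1-p->0 1-q->0
normal form: no rule applies after step 2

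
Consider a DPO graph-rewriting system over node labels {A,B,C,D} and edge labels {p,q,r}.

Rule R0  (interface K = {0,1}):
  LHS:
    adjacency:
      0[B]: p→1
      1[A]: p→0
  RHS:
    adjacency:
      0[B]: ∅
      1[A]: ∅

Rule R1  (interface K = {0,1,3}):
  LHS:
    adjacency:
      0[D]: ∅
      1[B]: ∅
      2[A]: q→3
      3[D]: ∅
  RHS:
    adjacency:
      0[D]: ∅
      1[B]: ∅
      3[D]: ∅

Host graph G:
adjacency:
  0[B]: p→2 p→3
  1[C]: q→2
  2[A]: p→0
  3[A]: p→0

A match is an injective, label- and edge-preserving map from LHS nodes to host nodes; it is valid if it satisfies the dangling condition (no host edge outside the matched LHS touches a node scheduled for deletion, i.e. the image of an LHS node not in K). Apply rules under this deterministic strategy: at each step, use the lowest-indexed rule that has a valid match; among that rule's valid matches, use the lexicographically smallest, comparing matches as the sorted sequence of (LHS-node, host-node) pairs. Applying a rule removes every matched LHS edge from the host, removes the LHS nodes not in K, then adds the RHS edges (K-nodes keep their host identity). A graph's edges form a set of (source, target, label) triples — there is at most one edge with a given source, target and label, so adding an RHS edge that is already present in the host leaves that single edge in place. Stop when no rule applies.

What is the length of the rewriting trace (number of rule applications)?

initial: |V|=4 |E|=5  E = 0-p->2 0-p->3 1-q->2 2-p->0 3-p->0
step 1: apply R0 at {0↦0, 1↦2}  → |V|=4 |E|=3  E = 0-p->3 1-q->2 3-p->0
step 2: apply R0 at {0↦0, 1↦3}  → |V|=4 |E|=1  E = 1-q->2
final graph: no rule applies after step 2

Answer: 2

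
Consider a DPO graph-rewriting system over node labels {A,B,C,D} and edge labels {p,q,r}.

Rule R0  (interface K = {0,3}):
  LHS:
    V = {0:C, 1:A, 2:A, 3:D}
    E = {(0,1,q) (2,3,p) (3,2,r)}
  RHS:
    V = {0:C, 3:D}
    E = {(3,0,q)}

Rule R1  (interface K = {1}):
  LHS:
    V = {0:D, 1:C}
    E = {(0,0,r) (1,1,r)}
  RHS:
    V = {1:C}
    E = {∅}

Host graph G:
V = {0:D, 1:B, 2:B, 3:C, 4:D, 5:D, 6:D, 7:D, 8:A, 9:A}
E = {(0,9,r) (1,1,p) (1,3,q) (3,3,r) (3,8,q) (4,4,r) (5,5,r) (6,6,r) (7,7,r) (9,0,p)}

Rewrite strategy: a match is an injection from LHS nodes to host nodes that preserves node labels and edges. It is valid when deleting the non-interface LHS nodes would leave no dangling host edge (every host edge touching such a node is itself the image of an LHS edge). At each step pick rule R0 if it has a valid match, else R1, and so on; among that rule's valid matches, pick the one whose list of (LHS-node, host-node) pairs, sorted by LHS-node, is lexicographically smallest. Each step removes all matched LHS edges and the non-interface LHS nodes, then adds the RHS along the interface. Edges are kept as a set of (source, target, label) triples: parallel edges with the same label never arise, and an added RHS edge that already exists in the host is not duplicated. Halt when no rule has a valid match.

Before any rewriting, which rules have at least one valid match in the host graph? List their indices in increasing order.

R0: 1 valid match — {0↦3, 1↦8, 2↦9, 3↦0}
R1: 4 valid matches — {0↦4, 1↦3}, {0↦5, 1↦3}, {0↦6, 1↦3} (+1 more)

Answer: [R0,R1]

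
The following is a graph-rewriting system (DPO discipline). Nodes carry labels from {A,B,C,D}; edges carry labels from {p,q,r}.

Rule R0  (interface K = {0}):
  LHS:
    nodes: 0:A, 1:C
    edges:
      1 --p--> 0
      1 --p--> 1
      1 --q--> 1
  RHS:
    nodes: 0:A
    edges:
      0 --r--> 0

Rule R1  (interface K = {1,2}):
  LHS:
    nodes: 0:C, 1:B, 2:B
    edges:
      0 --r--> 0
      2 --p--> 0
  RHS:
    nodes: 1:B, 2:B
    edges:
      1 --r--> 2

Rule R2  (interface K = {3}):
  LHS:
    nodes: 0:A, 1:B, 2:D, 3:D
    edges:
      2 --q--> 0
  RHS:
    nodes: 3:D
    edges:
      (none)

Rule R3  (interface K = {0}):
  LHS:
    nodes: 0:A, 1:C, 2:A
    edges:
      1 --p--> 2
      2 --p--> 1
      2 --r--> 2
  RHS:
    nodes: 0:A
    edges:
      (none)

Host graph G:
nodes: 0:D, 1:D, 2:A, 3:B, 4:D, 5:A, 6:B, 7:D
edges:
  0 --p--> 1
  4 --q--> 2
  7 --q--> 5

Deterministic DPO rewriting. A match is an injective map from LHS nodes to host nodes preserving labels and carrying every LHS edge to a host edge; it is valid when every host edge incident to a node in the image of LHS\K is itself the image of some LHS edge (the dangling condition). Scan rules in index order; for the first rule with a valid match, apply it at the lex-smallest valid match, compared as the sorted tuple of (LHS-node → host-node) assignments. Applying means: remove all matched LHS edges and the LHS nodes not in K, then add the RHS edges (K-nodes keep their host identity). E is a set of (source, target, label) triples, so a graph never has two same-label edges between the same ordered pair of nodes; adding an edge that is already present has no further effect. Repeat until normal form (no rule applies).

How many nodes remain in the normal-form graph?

Answer: 2

Steps:
[0] host  ⇒  8 nodes, 3 edges  {0-p->1 4-q->2 7-q->5}
[1] R2 @ {0↦2, 1↦3, 2↦4, 3↦0}  ⇒  5 nodes, 2 edges  {0-p->1 7-q->5}
[2] R2 @ {0↦5, 1↦6, 2↦7, 3↦0}  ⇒  2 nodes, 1 edges  {0-p->1}
final graph: no rule applies after step 2
NF nodes: {0:D, 1:D}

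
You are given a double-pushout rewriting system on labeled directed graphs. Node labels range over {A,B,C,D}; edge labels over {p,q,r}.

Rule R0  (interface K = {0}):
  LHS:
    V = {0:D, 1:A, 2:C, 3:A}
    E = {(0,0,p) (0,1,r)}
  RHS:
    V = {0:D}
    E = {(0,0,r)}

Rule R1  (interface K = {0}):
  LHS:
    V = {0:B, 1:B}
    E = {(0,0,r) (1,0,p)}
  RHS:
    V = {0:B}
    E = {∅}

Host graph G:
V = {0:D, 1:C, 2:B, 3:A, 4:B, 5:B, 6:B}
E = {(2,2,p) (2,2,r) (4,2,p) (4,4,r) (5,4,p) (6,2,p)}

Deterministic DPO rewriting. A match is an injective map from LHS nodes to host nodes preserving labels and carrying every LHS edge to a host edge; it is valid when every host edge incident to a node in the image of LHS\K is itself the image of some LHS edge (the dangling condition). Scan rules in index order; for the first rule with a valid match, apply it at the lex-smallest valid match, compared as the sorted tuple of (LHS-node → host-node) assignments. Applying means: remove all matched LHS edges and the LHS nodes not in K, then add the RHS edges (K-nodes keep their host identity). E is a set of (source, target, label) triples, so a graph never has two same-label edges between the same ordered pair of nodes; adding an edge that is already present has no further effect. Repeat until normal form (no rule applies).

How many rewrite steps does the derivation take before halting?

[0] host  ⇒  7 nodes, 6 edges  {2-p->2 2-r->2 4-p->2 4-r->4 5-p->4 6-p->2}
[1] R1 @ {0↦2, 1↦6}  ⇒  6 nodes, 4 edges  {2-p->2 4-p->2 4-r->4 5-p->4}
[2] R1 @ {0↦4, 1↦5}  ⇒  5 nodes, 2 edges  {2-p->2 4-p->2}
normal form: no rule applies after step 2

Answer: 2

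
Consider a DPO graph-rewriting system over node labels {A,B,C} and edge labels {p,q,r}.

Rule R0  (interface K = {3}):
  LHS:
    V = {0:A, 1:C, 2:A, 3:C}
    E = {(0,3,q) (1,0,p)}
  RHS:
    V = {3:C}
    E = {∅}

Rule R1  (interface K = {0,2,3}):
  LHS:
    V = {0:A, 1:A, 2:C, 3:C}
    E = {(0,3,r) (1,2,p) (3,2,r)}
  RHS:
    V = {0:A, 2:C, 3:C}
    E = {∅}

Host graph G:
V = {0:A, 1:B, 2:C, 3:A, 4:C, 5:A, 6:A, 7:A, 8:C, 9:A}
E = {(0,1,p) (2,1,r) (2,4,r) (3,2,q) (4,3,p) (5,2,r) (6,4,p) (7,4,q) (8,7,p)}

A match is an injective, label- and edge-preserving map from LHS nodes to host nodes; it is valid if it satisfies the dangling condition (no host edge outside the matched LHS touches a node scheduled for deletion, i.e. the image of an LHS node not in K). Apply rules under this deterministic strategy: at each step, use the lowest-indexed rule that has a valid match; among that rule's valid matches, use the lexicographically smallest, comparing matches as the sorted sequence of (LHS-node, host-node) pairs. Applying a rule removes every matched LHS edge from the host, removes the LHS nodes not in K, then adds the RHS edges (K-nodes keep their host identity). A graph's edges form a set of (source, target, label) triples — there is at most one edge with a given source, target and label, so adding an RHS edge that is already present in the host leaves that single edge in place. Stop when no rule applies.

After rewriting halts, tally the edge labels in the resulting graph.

start.  V:10 E:9  edges: 0-p->1 2-r->1 2-r->4 3-q->2 4-p->3 5-r->2 6-p->4 7-q->4 8-p->7
1. fire R0 via {0↦7, 1↦8, 2↦9, 3↦4}  →  V:7 E:7  edges: 0-p->1 2-r->1 2-r->4 3-q->2 4-p->3 5-r->2 6-p->4
2. fire R1 via {0↦5, 1↦6, 2↦4, 3↦2}  →  V:6 E:4  edges: 0-p->1 2-r->1 3-q->2 4-p->3
3. fire R0 via {0↦3, 1↦4, 2↦5, 3↦2}  →  V:3 E:2  edges: 0-p->1 2-r->1
final graph: no rule applies after step 3
NF edges: [(0, 1, 'p'), (2, 1, 'r')]

Answer: p:1 r:1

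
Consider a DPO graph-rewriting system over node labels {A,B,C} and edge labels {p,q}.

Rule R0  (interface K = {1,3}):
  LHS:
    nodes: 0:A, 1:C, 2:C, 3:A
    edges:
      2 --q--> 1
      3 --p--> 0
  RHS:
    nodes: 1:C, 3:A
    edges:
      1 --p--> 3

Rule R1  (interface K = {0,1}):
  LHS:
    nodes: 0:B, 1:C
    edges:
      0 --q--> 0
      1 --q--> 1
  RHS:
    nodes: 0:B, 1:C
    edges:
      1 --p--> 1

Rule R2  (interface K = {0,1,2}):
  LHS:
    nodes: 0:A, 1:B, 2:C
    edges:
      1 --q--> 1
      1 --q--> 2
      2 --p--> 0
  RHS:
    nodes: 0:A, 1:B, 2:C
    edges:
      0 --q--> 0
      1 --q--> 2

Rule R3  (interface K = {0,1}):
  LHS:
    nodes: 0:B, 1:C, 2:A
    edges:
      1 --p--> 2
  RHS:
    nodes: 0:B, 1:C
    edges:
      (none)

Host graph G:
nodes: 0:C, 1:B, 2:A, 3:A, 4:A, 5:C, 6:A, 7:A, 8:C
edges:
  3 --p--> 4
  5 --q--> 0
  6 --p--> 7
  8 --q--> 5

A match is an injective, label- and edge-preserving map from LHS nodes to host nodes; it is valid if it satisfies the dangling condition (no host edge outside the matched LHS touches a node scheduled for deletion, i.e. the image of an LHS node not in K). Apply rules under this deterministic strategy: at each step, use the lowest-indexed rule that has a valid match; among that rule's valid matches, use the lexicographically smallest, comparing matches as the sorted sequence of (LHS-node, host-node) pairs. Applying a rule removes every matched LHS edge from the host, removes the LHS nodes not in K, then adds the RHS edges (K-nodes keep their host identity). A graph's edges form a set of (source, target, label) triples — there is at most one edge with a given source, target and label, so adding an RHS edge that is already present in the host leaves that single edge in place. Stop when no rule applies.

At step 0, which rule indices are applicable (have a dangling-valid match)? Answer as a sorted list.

R0: 2 valid matches — {0↦4, 1↦5, 2↦8, 3↦3}, {0↦7, 1↦5, 2↦8, 3↦6}
R1: no valid match — LHS pattern not found
R2: no valid match — LHS pattern not found
R3: no valid match — LHS pattern not found

Answer: [R0]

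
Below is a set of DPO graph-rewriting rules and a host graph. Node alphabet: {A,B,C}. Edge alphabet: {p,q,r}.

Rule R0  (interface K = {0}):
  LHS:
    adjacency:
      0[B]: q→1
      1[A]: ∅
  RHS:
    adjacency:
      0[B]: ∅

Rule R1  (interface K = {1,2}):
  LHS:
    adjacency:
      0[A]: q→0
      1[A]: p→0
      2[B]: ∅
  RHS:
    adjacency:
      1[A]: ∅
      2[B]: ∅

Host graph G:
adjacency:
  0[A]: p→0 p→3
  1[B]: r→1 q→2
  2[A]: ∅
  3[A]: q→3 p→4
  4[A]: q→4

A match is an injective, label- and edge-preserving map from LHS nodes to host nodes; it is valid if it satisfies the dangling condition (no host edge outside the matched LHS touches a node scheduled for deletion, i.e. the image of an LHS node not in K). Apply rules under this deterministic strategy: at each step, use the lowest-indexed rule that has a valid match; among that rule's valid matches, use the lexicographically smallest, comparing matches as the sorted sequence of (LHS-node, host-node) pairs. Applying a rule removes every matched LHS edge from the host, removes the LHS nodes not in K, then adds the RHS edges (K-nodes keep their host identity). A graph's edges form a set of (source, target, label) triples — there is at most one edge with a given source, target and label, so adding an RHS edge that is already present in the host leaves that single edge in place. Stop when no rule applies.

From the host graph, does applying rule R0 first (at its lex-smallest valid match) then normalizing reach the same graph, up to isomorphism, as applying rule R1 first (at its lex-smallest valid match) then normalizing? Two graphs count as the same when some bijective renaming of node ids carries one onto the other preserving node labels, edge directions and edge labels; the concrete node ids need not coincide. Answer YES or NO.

Answer: YES

Rewrite trace:
branch R0-first: apply at {0↦1, 1↦2} → |E|=6, then 2 more step(s) → NF |V|=2 |E|=2 V={0:A, 1:B} E=0-p->0 1-r->1
branch R1-first: apply at {0↦4, 1↦3, 2↦1} → |E|=5, then 2 more step(s) → NF |V|=2 |E|=2 V={0:A, 1:B} E=0-p->0 1-r->1
graphs isomorphic (equal up to label-preserving node renaming)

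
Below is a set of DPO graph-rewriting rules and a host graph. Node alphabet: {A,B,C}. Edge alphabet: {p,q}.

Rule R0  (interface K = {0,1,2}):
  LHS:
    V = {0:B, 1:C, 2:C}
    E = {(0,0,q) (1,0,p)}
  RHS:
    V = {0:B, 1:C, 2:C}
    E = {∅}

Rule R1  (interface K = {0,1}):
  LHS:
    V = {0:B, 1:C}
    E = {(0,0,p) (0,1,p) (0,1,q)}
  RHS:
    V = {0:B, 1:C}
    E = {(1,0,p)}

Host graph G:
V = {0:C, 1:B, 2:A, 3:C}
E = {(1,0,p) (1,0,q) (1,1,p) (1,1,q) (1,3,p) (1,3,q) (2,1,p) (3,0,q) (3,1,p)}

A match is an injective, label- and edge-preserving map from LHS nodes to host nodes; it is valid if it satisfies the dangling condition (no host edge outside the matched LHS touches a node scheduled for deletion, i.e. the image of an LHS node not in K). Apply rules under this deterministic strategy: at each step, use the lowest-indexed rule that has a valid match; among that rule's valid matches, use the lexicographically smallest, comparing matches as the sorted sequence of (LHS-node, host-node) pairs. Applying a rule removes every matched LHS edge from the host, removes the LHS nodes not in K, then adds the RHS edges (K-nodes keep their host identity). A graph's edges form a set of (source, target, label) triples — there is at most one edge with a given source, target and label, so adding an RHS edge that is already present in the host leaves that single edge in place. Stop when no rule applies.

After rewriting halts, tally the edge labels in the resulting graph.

Answer: p:3 q:2

Steps:
[0] host  ⇒  4 nodes, 9 edges  {1-p->0 1-q->0 1-p->1 1-q->1 1-p->3 1-q->3 2-p->1 3-q->0 3-p->1}
[1] R0 @ {0↦1, 1↦3, 2↦0}  ⇒  4 nodes, 7 edges  {1-p->0 1-q->0 1-p->1 1-p->3 1-q->3 2-p->1 3-q->0}
[2] R1 @ {0↦1, 1↦0}  ⇒  4 nodes, 5 edges  {0-p->1 1-p->3 1-q->3 2-p->1 3-q->0}
normal form: no rule applies after step 2
NF edges: [(0, 1, 'p'), (1, 3, 'p'), (1, 3, 'q'), (2, 1, 'p'), (3, 0, 'q')]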